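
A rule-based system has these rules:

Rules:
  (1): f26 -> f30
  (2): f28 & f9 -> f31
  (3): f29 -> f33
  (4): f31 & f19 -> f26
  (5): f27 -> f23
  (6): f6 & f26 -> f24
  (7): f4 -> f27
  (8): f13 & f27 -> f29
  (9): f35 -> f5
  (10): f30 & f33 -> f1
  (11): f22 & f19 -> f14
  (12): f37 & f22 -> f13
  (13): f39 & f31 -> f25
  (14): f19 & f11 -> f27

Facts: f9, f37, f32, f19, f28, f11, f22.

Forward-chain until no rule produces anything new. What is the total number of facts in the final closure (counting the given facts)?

17

Round 1 fires (2), (11), (12), (14), giving f31, f14, f13, f27.
Round 2 fires (4), (5), (8), giving f26, f23, f29.
Round 3 fires (1), (3), giving f30, f33.
Round 4 fires (10), giving f1.
Closure: {f1, f11, f13, f14, f19, f22, f23, f26, f27, f28, f29, f30, f31, f32, f33, f37, f9} — 17 facts.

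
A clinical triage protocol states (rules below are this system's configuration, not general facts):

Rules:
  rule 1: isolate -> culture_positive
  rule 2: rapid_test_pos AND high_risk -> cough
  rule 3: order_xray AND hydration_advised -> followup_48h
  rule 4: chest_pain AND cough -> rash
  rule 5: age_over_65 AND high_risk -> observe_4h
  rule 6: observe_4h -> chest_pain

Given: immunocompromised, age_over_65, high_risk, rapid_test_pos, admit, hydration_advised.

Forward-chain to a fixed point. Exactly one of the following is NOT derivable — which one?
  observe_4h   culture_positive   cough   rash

culture_positive

Round 1 — rule 2, rule 5, derive cough, observe_4h.
Round 2 — rule 6, derive chest_pain.
Round 3 — rule 4, derive rash.
Derived: cough (round 1), observe_4h (round 1), rash (round 3). culture_positive never appears in any round.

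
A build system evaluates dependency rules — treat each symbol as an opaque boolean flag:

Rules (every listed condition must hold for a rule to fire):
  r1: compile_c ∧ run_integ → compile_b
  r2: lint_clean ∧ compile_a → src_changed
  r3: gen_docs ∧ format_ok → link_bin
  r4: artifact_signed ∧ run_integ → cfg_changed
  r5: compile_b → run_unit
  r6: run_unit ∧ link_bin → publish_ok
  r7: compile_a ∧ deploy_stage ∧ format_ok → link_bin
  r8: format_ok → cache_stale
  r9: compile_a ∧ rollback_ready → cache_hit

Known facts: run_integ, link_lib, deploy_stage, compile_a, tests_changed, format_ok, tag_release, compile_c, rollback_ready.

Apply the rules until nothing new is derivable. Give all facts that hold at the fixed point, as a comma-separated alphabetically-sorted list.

cache_hit, cache_stale, compile_a, compile_b, compile_c, deploy_stage, format_ok, link_bin, link_lib, publish_ok, rollback_ready, run_integ, run_unit, tag_release, tests_changed

[1] r1 [compile_c ∧ run_integ → compile_b]; r7 [compile_a ∧ deploy_stage ∧ format_ok → link_bin]; r8 [format_ok → cache_stale]; r9 [compile_a ∧ rollback_ready → cache_hit]. ⇒ new: compile_b, link_bin, cache_stale, cache_hit.
[2] r5 [compile_b → run_unit]. ⇒ new: run_unit.
[3] r6 [run_unit ∧ link_bin → publish_ok]. ⇒ new: publish_ok.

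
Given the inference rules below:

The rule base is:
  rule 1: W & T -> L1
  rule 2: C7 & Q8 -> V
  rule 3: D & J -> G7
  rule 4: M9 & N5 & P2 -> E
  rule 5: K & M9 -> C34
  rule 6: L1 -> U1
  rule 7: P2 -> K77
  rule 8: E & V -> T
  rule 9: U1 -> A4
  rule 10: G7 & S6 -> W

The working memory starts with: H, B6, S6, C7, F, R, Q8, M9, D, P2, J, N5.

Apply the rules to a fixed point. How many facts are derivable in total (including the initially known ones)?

Round 1 — rule 2, rule 3, rule 4, rule 7, derive V, G7, E, K77.
Round 2 — rule 8, rule 10, derive T, W.
Round 3 — rule 1, derive L1.
Round 4 — rule 6, derive U1.
Round 5 — rule 9, derive A4.
Closure: {A4, B6, C7, D, E, F, G7, H, J, K77, L1, M9, N5, P2, Q8, R, S6, T, U1, V, W} — 21 facts.

21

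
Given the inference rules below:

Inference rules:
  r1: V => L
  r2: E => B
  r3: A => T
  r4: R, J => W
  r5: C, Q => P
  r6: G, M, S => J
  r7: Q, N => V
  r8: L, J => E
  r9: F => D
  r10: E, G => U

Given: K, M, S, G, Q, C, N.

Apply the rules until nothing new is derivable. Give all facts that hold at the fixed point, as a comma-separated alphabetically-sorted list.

Round 1 — r5, r6, r7, derive P, J, V.
Round 2 — r1, derive L.
Round 3 — r8, derive E.
Round 4 — r2, r10, derive B, U.

B, C, E, G, J, K, L, M, N, P, Q, S, U, V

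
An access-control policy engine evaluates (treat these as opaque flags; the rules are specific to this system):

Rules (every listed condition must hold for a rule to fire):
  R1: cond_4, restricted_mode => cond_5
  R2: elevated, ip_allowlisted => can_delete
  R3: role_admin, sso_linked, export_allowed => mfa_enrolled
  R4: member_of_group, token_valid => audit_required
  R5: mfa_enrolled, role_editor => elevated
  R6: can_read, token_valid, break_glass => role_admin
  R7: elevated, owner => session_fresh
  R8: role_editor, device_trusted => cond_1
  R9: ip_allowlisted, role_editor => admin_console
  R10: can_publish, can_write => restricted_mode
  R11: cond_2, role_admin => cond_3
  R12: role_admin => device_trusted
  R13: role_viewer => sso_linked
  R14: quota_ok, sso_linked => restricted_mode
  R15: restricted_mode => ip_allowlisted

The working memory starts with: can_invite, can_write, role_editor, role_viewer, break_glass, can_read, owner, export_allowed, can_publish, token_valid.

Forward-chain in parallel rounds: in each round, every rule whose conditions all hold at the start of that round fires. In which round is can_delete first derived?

Round 1: R6 [can_read, token_valid, break_glass => role_admin]; R10 [can_publish, can_write => restricted_mode]; R13 [role_viewer => sso_linked]. New: role_admin, restricted_mode, sso_linked.
Round 2: R3 [role_admin, sso_linked, export_allowed => mfa_enrolled]; R12 [role_admin => device_trusted]; R15 [restricted_mode => ip_allowlisted]. New: mfa_enrolled, device_trusted, ip_allowlisted.
Round 3: R5 [mfa_enrolled, role_editor => elevated]; R8 [role_editor, device_trusted => cond_1]; R9 [ip_allowlisted, role_editor => admin_console]. New: elevated, cond_1, admin_console.
Round 4: R2 [elevated, ip_allowlisted => can_delete]; R7 [elevated, owner => session_fresh]. New: can_delete, session_fresh.
can_delete first appears in round 4.

4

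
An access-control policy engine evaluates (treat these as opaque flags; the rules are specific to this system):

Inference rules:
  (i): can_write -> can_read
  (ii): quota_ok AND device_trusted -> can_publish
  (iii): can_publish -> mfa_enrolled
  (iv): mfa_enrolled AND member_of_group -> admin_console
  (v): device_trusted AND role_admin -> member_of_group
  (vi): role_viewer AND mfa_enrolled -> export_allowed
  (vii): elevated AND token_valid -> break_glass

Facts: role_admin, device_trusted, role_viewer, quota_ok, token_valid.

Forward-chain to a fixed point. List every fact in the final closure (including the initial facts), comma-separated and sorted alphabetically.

Round 1 fires (ii), (v), giving can_publish, member_of_group.
Round 2 fires (iii), giving mfa_enrolled.
Round 3 fires (iv), (vi), giving admin_console, export_allowed.

admin_console, can_publish, device_trusted, export_allowed, member_of_group, mfa_enrolled, quota_ok, role_admin, role_viewer, token_valid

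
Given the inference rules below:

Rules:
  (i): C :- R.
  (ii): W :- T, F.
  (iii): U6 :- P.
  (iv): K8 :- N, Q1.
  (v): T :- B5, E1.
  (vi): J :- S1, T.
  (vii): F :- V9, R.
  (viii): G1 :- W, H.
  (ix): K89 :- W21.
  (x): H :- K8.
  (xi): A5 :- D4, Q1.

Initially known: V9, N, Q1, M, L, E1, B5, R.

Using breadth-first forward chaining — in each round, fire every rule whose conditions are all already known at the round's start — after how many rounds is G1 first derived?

[1] (i) [C :- R.]; (iv) [K8 :- N, Q1.]; (v) [T :- B5, E1.]; (vii) [F :- V9, R.]. ⇒ new: C, K8, T, F.
[2] (ii) [W :- T, F.]; (x) [H :- K8.]. ⇒ new: W, H.
[3] (viii) [G1 :- W, H.]. ⇒ new: G1.
G1 first appears in round 3.

3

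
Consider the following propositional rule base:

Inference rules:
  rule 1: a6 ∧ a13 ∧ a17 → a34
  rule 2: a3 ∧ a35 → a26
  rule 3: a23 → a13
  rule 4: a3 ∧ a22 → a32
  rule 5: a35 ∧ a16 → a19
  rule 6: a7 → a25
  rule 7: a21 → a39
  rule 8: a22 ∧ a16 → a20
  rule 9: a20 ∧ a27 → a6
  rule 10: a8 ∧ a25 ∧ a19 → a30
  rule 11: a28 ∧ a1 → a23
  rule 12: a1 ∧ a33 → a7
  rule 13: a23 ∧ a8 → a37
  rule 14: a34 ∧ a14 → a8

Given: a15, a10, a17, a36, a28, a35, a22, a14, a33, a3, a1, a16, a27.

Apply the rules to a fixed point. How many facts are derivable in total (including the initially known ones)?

26

Round 1 — rule 2, rule 4, rule 5, rule 8, rule 11, rule 12, derive a26, a32, a19, a20, a23, a7.
Round 2 — rule 3, rule 6, rule 9, derive a13, a25, a6.
Round 3 — rule 1, derive a34.
Round 4 — rule 14, derive a8.
Round 5 — rule 10, rule 13, derive a30, a37.
Closure: {a1, a10, a13, a14, a15, a16, a17, a19, a20, a22, a23, a25, a26, a27, a28, a3, a30, a32, a33, a34, a35, a36, a37, a6, a7, a8} — 26 facts.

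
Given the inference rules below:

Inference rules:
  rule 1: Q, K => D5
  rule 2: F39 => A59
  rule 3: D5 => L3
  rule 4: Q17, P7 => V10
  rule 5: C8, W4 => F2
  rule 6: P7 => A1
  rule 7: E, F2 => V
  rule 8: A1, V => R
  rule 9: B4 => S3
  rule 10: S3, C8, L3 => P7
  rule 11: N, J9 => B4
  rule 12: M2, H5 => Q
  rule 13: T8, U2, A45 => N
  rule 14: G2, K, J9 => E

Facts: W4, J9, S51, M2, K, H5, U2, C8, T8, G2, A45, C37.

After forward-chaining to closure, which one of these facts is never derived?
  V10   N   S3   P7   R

Round 1: rule 5 [C8, W4 => F2]; rule 12 [M2, H5 => Q]; rule 13 [T8, U2, A45 => N]; rule 14 [G2, K, J9 => E]. New: F2, Q, N, E.
Round 2: rule 1 [Q, K => D5]; rule 7 [E, F2 => V]; rule 11 [N, J9 => B4]. New: D5, V, B4.
Round 3: rule 3 [D5 => L3]; rule 9 [B4 => S3]. New: L3, S3.
Round 4: rule 10 [S3, C8, L3 => P7]. New: P7.
Round 5: rule 6 [P7 => A1]. New: A1.
Round 6: rule 8 [A1, V => R]. New: R.
Derived: R (round 6), S3 (round 3), P7 (round 4), N (round 1). V10 never appears in any round.

V10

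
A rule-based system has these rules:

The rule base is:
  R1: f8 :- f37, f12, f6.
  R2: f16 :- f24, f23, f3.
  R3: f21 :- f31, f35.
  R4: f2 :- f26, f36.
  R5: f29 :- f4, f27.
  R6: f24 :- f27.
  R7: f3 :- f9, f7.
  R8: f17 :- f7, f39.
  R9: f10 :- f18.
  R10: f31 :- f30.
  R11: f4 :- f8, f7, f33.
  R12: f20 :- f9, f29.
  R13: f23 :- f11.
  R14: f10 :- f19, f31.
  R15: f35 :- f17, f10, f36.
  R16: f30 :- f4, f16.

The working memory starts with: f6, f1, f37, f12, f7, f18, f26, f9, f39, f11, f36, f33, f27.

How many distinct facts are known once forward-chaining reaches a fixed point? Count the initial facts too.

28

Round 1: R1 [f8 :- f37, f12, f6.]; R4 [f2 :- f26, f36.]; R6 [f24 :- f27.]; R7 [f3 :- f9, f7.]; R8 [f17 :- f7, f39.]; R9 [f10 :- f18.]; R13 [f23 :- f11.]. Adds f8, f2, f24, f3, f17, f10, f23.
Round 2: R2 [f16 :- f24, f23, f3.]; R11 [f4 :- f8, f7, f33.]; R15 [f35 :- f17, f10, f36.]. Adds f16, f4, f35.
Round 3: R5 [f29 :- f4, f27.]; R16 [f30 :- f4, f16.]. Adds f29, f30.
Round 4: R10 [f31 :- f30.]; R12 [f20 :- f9, f29.]. Adds f31, f20.
Round 5: R3 [f21 :- f31, f35.]. Adds f21.
Closure: {f1, f10, f11, f12, f16, f17, f18, f2, f20, f21, f23, f24, f26, f27, f29, f3, f30, f31, f33, f35, f36, f37, f39, f4, f6, f7, f8, f9} — 28 facts.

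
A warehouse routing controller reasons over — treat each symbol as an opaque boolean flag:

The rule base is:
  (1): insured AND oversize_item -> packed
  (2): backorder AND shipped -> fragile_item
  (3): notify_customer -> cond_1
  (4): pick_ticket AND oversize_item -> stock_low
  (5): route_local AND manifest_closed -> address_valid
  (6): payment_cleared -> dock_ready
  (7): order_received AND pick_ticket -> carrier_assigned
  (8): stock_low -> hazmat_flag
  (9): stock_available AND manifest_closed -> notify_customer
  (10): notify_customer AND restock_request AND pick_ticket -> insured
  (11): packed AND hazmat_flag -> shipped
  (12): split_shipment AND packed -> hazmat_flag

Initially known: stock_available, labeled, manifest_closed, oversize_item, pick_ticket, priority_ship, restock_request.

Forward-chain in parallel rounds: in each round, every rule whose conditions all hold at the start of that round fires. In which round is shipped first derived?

Round 1: (4) [pick_ticket AND oversize_item -> stock_low]; (9) [stock_available AND manifest_closed -> notify_customer]. Adds stock_low, notify_customer.
Round 2: (3) [notify_customer -> cond_1]; (8) [stock_low -> hazmat_flag]; (10) [notify_customer AND restock_request AND pick_ticket -> insured]. Adds cond_1, hazmat_flag, insured.
Round 3: (1) [insured AND oversize_item -> packed]. Adds packed.
Round 4: (11) [packed AND hazmat_flag -> shipped]. Adds shipped.
shipped first appears in round 4.

4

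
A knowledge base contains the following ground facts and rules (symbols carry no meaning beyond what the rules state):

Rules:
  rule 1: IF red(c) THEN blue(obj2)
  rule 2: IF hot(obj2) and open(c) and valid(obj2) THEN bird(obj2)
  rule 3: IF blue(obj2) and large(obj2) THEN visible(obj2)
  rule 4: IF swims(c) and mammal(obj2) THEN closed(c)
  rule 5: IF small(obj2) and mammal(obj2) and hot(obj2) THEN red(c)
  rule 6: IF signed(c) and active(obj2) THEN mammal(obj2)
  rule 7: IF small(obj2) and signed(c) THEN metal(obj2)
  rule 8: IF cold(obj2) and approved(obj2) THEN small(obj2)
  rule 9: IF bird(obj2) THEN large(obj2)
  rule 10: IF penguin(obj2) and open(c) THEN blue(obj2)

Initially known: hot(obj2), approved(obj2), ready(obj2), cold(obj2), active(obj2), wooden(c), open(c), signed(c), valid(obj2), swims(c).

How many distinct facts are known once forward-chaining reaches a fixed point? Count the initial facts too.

19

Round 1: rule 2 [IF hot(obj2) and open(c) and valid(obj2) THEN bird(obj2)]; rule 6 [IF signed(c) and active(obj2) THEN mammal(obj2)]; rule 8 [IF cold(obj2) and approved(obj2) THEN small(obj2)]. Adds bird(obj2), mammal(obj2), small(obj2).
Round 2: rule 4 [IF swims(c) and mammal(obj2) THEN closed(c)]; rule 5 [IF small(obj2) and mammal(obj2) and hot(obj2) THEN red(c)]; rule 7 [IF small(obj2) and signed(c) THEN metal(obj2)]; rule 9 [IF bird(obj2) THEN large(obj2)]. Adds closed(c), red(c), metal(obj2), large(obj2).
Round 3: rule 1 [IF red(c) THEN blue(obj2)]. Adds blue(obj2).
Round 4: rule 3 [IF blue(obj2) and large(obj2) THEN visible(obj2)]. Adds visible(obj2).
Closure: {active(obj2), approved(obj2), bird(obj2), blue(obj2), closed(c), cold(obj2), hot(obj2), large(obj2), mammal(obj2), metal(obj2), open(c), ready(obj2), red(c), signed(c), small(obj2), swims(c), valid(obj2), visible(obj2), wooden(c)} — 19 facts.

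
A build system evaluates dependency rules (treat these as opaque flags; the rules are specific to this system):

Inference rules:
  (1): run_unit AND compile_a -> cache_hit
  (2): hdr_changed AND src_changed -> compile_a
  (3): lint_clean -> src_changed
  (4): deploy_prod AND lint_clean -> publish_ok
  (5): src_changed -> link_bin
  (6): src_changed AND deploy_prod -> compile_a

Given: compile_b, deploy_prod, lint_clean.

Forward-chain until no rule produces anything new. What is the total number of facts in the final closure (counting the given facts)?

Round 1: (3) [lint_clean -> src_changed]; (4) [deploy_prod AND lint_clean -> publish_ok]. New: src_changed, publish_ok.
Round 2: (5) [src_changed -> link_bin]; (6) [src_changed AND deploy_prod -> compile_a]. New: link_bin, compile_a.
Closure: {compile_a, compile_b, deploy_prod, link_bin, lint_clean, publish_ok, src_changed} — 7 facts.

7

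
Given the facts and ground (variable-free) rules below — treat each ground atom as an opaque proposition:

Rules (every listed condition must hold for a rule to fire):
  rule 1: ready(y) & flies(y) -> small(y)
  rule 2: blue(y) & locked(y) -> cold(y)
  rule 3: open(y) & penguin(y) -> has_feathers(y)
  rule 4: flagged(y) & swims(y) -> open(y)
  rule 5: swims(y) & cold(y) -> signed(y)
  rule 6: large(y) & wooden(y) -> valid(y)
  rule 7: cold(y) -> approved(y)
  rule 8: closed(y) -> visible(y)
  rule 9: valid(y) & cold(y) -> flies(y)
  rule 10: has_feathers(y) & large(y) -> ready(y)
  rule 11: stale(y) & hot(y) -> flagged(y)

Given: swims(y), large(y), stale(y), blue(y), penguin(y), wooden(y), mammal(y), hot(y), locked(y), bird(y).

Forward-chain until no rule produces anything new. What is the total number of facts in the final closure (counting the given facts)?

Round 1 — rule 2, rule 6, rule 11, derive cold(y), valid(y), flagged(y).
Round 2 — rule 4, rule 5, rule 7, rule 9, derive open(y), signed(y), approved(y), flies(y).
Round 3 — rule 3, derive has_feathers(y).
Round 4 — rule 10, derive ready(y).
Round 5 — rule 1, derive small(y).
Closure: {approved(y), bird(y), blue(y), cold(y), flagged(y), flies(y), has_feathers(y), hot(y), large(y), locked(y), mammal(y), open(y), penguin(y), ready(y), signed(y), small(y), stale(y), swims(y), valid(y), wooden(y)} — 20 facts.

20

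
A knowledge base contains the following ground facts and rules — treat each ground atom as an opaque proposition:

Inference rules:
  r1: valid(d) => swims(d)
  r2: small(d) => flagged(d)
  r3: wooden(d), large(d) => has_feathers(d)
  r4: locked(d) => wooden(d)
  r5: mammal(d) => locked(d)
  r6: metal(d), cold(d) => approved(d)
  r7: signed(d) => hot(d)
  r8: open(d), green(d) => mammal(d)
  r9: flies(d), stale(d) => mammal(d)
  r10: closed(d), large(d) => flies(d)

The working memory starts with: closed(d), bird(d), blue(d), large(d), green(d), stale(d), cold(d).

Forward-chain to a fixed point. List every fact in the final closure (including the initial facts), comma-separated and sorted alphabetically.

Round 1: r10 [closed(d), large(d) => flies(d)]. Adds flies(d).
Round 2: r9 [flies(d), stale(d) => mammal(d)]. Adds mammal(d).
Round 3: r5 [mammal(d) => locked(d)]. Adds locked(d).
Round 4: r4 [locked(d) => wooden(d)]. Adds wooden(d).
Round 5: r3 [wooden(d), large(d) => has_feathers(d)]. Adds has_feathers(d).

bird(d), blue(d), closed(d), cold(d), flies(d), green(d), has_feathers(d), large(d), locked(d), mammal(d), stale(d), wooden(d)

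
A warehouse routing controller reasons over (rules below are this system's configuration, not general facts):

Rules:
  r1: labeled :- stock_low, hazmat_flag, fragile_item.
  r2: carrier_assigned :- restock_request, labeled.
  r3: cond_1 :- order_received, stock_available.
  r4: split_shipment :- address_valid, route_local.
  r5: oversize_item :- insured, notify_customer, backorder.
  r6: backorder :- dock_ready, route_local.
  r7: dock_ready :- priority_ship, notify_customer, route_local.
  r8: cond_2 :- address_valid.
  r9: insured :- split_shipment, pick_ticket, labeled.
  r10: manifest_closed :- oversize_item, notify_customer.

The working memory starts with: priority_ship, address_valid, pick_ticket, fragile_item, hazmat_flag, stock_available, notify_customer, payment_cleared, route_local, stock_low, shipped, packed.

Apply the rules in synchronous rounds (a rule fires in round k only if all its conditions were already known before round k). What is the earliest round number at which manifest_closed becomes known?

4

[1] r1 [labeled :- stock_low, hazmat_flag, fragile_item.]; r4 [split_shipment :- address_valid, route_local.]; r7 [dock_ready :- priority_ship, notify_customer, route_local.]; r8 [cond_2 :- address_valid.]. ⇒ new: labeled, split_shipment, dock_ready, cond_2.
[2] r6 [backorder :- dock_ready, route_local.]; r9 [insured :- split_shipment, pick_ticket, labeled.]. ⇒ new: backorder, insured.
[3] r5 [oversize_item :- insured, notify_customer, backorder.]. ⇒ new: oversize_item.
[4] r10 [manifest_closed :- oversize_item, notify_customer.]. ⇒ new: manifest_closed.
manifest_closed first appears in round 4.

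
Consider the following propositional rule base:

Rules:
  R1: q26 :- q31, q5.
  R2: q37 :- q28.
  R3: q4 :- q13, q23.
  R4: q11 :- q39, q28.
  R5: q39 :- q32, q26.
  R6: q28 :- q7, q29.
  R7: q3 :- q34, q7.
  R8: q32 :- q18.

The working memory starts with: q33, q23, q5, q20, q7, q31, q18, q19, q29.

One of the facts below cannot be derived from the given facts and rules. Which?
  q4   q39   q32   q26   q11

q4

Round 1: R1 [q26 :- q31, q5.]; R6 [q28 :- q7, q29.]; R8 [q32 :- q18.]. Adds q26, q28, q32.
Round 2: R2 [q37 :- q28.]; R5 [q39 :- q32, q26.]. Adds q37, q39.
Round 3: R4 [q11 :- q39, q28.]. Adds q11.
Derived: q39 (round 2), q26 (round 1), q11 (round 3), q32 (round 1). q4 never appears in any round.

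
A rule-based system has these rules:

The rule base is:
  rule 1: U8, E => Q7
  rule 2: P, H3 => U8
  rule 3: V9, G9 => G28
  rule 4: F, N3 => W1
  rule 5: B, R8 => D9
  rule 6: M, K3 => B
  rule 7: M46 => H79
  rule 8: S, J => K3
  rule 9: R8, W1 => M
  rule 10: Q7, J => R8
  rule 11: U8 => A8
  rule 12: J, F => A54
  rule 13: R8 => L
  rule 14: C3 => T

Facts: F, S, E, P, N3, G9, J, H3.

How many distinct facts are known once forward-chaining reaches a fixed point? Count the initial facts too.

Round 1 fires rule 2, rule 4, rule 8, rule 12, giving U8, W1, K3, A54.
Round 2 fires rule 1, rule 11, giving Q7, A8.
Round 3 fires rule 10, giving R8.
Round 4 fires rule 9, rule 13, giving M, L.
Round 5 fires rule 6, giving B.
Round 6 fires rule 5, giving D9.
Closure: {A54, A8, B, D9, E, F, G9, H3, J, K3, L, M, N3, P, Q7, R8, S, U8, W1} — 19 facts.

19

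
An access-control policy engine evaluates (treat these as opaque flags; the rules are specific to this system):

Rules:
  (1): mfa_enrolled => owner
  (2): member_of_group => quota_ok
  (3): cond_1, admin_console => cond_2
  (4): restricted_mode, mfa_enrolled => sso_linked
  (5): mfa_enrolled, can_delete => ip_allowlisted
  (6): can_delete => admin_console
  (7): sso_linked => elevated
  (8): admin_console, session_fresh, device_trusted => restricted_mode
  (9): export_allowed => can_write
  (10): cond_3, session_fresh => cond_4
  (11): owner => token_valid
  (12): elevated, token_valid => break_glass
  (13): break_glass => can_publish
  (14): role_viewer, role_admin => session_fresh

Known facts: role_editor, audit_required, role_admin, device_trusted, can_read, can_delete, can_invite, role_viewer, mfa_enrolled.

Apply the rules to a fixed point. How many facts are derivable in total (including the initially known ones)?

19

Round 1: (1) [mfa_enrolled => owner]; (5) [mfa_enrolled, can_delete => ip_allowlisted]; (6) [can_delete => admin_console]; (14) [role_viewer, role_admin => session_fresh]. Adds owner, ip_allowlisted, admin_console, session_fresh.
Round 2: (8) [admin_console, session_fresh, device_trusted => restricted_mode]; (11) [owner => token_valid]. Adds restricted_mode, token_valid.
Round 3: (4) [restricted_mode, mfa_enrolled => sso_linked]. Adds sso_linked.
Round 4: (7) [sso_linked => elevated]. Adds elevated.
Round 5: (12) [elevated, token_valid => break_glass]. Adds break_glass.
Round 6: (13) [break_glass => can_publish]. Adds can_publish.
Closure: {admin_console, audit_required, break_glass, can_delete, can_invite, can_publish, can_read, device_trusted, elevated, ip_allowlisted, mfa_enrolled, owner, restricted_mode, role_admin, role_editor, role_viewer, session_fresh, sso_linked, token_valid} — 19 facts.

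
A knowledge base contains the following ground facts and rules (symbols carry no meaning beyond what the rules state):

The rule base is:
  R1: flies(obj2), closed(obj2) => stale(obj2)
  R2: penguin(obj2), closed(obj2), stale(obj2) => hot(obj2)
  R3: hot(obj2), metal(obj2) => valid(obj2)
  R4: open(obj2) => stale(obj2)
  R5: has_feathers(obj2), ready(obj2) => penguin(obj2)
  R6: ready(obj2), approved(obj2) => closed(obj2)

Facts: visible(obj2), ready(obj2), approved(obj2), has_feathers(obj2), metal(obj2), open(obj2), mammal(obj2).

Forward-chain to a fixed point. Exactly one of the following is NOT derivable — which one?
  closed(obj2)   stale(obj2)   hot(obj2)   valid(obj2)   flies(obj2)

flies(obj2)

Round 1: R4 [open(obj2) => stale(obj2)]; R5 [has_feathers(obj2), ready(obj2) => penguin(obj2)]; R6 [ready(obj2), approved(obj2) => closed(obj2)]. New: stale(obj2), penguin(obj2), closed(obj2).
Round 2: R2 [penguin(obj2), closed(obj2), stale(obj2) => hot(obj2)]. New: hot(obj2).
Round 3: R3 [hot(obj2), metal(obj2) => valid(obj2)]. New: valid(obj2).
Derived: hot(obj2) (round 2), stale(obj2) (round 1), valid(obj2) (round 3), closed(obj2) (round 1). flies(obj2) never appears in any round.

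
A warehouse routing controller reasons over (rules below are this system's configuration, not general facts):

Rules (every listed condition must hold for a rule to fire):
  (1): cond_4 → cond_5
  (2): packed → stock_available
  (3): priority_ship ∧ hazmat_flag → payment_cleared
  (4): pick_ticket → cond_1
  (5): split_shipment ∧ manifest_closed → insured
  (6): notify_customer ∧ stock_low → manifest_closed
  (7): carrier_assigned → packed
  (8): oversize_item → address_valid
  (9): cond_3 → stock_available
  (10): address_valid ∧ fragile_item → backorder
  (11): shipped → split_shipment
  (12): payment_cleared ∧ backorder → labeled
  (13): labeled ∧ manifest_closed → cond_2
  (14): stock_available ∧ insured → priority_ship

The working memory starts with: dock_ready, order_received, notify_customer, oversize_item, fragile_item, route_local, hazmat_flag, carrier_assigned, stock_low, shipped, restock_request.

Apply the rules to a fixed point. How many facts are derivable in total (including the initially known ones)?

Round 1 — (6), (7), (8), (11), derive manifest_closed, packed, address_valid, split_shipment.
Round 2 — (2), (5), (10), derive stock_available, insured, backorder.
Round 3 — (14), derive priority_ship.
Round 4 — (3), derive payment_cleared.
Round 5 — (12), derive labeled.
Round 6 — (13), derive cond_2.
Closure: {address_valid, backorder, carrier_assigned, cond_2, dock_ready, fragile_item, hazmat_flag, insured, labeled, manifest_closed, notify_customer, order_received, oversize_item, packed, payment_cleared, priority_ship, restock_request, route_local, shipped, split_shipment, stock_available, stock_low} — 22 facts.

22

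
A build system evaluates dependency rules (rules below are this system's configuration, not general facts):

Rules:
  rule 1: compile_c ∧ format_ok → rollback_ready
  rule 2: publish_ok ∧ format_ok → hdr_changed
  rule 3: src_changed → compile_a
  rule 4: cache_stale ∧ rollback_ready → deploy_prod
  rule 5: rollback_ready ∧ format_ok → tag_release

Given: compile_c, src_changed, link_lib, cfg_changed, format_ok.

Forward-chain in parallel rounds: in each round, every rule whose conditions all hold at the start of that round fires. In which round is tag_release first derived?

Round 1: rule 1 [compile_c ∧ format_ok → rollback_ready]; rule 3 [src_changed → compile_a]. Adds rollback_ready, compile_a.
Round 2: rule 5 [rollback_ready ∧ format_ok → tag_release]. Adds tag_release.
tag_release first appears in round 2.

2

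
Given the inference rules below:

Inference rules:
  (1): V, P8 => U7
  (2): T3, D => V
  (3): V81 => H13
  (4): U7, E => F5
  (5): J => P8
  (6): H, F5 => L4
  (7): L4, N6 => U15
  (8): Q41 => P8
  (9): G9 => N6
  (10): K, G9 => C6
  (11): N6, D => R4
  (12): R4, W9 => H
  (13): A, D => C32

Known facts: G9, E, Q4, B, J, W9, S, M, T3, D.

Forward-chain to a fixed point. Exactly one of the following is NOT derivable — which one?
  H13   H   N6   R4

Round 1 — (2), (5), (9), derive V, P8, N6.
Round 2 — (1), (11), derive U7, R4.
Round 3 — (4), (12), derive F5, H.
Round 4 — (6), derive L4.
Round 5 — (7), derive U15.
Derived: N6 (round 1), R4 (round 2), H (round 3). H13 never appears in any round.

H13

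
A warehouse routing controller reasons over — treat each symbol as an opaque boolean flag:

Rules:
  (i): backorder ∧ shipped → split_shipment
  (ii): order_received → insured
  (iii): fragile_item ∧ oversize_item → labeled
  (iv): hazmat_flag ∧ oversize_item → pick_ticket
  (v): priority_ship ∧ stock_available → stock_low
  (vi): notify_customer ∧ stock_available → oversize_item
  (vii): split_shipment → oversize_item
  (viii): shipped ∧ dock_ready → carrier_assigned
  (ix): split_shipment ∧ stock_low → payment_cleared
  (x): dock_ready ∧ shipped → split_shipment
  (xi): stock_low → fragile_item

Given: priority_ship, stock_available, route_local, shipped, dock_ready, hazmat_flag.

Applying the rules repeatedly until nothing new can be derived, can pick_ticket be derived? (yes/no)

Round 1: (v) [priority_ship ∧ stock_available → stock_low]; (viii) [shipped ∧ dock_ready → carrier_assigned]; (x) [dock_ready ∧ shipped → split_shipment]. Adds stock_low, carrier_assigned, split_shipment.
Round 2: (vii) [split_shipment → oversize_item]; (ix) [split_shipment ∧ stock_low → payment_cleared]; (xi) [stock_low → fragile_item]. Adds oversize_item, payment_cleared, fragile_item.
Round 3: (iii) [fragile_item ∧ oversize_item → labeled]; (iv) [hazmat_flag ∧ oversize_item → pick_ticket]. Adds labeled, pick_ticket.
pick_ticket appears in round 3, so it is derivable.

yes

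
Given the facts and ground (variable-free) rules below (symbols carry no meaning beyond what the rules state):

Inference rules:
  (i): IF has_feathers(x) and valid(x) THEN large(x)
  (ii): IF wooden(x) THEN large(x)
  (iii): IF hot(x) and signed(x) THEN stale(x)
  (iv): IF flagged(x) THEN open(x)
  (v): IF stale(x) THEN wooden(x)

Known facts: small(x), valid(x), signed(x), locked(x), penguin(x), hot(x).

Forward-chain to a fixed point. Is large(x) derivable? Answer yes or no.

yes

Round 1: (iii) [IF hot(x) and signed(x) THEN stale(x)]. New: stale(x).
Round 2: (v) [IF stale(x) THEN wooden(x)]. New: wooden(x).
Round 3: (ii) [IF wooden(x) THEN large(x)]. New: large(x).
large(x) appears in round 3, so it is derivable.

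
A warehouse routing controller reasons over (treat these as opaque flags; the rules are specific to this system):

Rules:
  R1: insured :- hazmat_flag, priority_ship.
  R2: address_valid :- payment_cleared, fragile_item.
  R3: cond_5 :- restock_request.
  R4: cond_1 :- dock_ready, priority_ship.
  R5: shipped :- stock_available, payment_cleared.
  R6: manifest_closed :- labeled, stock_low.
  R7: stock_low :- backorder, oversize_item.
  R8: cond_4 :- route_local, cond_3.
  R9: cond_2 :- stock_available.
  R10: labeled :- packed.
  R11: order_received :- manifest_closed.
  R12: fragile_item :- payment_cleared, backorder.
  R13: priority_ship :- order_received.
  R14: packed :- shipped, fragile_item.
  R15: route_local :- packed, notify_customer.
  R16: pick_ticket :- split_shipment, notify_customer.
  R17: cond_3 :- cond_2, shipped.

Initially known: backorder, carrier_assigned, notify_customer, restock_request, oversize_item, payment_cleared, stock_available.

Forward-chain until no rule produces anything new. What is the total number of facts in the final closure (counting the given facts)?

21

[1] R3 [cond_5 :- restock_request.]; R5 [shipped :- stock_available, payment_cleared.]; R7 [stock_low :- backorder, oversize_item.]; R9 [cond_2 :- stock_available.]; R12 [fragile_item :- payment_cleared, backorder.]. ⇒ new: cond_5, shipped, stock_low, cond_2, fragile_item.
[2] R2 [address_valid :- payment_cleared, fragile_item.]; R14 [packed :- shipped, fragile_item.]; R17 [cond_3 :- cond_2, shipped.]. ⇒ new: address_valid, packed, cond_3.
[3] R10 [labeled :- packed.]; R15 [route_local :- packed, notify_customer.]. ⇒ new: labeled, route_local.
[4] R6 [manifest_closed :- labeled, stock_low.]; R8 [cond_4 :- route_local, cond_3.]. ⇒ new: manifest_closed, cond_4.
[5] R11 [order_received :- manifest_closed.]. ⇒ new: order_received.
[6] R13 [priority_ship :- order_received.]. ⇒ new: priority_ship.
Closure: {address_valid, backorder, carrier_assigned, cond_2, cond_3, cond_4, cond_5, fragile_item, labeled, manifest_closed, notify_customer, order_received, oversize_item, packed, payment_cleared, priority_ship, restock_request, route_local, shipped, stock_available, stock_low} — 21 facts.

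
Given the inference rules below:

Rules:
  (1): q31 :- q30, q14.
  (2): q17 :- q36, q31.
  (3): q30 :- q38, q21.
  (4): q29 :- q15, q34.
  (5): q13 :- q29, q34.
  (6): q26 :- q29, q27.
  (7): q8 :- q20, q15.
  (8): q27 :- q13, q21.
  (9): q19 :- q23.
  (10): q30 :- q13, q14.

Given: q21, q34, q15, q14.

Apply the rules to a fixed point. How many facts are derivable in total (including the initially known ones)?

Round 1: (4) [q29 :- q15, q34.]. New: q29.
Round 2: (5) [q13 :- q29, q34.]. New: q13.
Round 3: (8) [q27 :- q13, q21.]; (10) [q30 :- q13, q14.]. New: q27, q30.
Round 4: (1) [q31 :- q30, q14.]; (6) [q26 :- q29, q27.]. New: q31, q26.
Closure: {q13, q14, q15, q21, q26, q27, q29, q30, q31, q34} — 10 facts.

10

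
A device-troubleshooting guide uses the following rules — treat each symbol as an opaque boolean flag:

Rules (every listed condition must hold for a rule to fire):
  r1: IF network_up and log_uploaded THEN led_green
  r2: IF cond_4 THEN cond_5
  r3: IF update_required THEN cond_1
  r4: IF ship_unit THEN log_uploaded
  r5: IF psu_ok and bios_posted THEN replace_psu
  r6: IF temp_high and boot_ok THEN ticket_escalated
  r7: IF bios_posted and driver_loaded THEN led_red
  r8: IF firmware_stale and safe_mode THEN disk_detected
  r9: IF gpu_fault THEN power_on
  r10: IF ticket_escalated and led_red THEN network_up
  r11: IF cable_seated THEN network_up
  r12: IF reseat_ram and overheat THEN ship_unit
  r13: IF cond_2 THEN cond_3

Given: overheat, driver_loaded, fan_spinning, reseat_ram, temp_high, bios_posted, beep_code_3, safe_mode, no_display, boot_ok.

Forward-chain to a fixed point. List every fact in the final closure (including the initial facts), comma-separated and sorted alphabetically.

Round 1 fires r6, r7, r12, giving ticket_escalated, led_red, ship_unit.
Round 2 fires r4, r10, giving log_uploaded, network_up.
Round 3 fires r1, giving led_green.

beep_code_3, bios_posted, boot_ok, driver_loaded, fan_spinning, led_green, led_red, log_uploaded, network_up, no_display, overheat, reseat_ram, safe_mode, ship_unit, temp_high, ticket_escalated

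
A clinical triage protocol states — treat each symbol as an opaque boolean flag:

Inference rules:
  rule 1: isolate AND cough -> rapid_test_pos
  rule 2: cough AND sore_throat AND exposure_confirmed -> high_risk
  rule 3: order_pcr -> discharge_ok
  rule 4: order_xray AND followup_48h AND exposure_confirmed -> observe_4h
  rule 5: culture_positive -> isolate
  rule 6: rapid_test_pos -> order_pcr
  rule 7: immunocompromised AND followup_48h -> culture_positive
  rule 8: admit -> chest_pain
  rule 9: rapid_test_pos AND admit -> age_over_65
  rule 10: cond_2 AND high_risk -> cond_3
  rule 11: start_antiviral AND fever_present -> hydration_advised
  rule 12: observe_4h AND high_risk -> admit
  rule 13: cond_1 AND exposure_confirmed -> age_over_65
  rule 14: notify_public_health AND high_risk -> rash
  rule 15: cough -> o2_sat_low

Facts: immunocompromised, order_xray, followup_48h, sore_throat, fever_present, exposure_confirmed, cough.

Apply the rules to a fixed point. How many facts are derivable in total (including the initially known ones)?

Round 1: rule 2 [cough AND sore_throat AND exposure_confirmed -> high_risk]; rule 4 [order_xray AND followup_48h AND exposure_confirmed -> observe_4h]; rule 7 [immunocompromised AND followup_48h -> culture_positive]; rule 15 [cough -> o2_sat_low]. Adds high_risk, observe_4h, culture_positive, o2_sat_low.
Round 2: rule 5 [culture_positive -> isolate]; rule 12 [observe_4h AND high_risk -> admit]. Adds isolate, admit.
Round 3: rule 1 [isolate AND cough -> rapid_test_pos]; rule 8 [admit -> chest_pain]. Adds rapid_test_pos, chest_pain.
Round 4: rule 6 [rapid_test_pos -> order_pcr]; rule 9 [rapid_test_pos AND admit -> age_over_65]. Adds order_pcr, age_over_65.
Round 5: rule 3 [order_pcr -> discharge_ok]. Adds discharge_ok.
Closure: {admit, age_over_65, chest_pain, cough, culture_positive, discharge_ok, exposure_confirmed, fever_present, followup_48h, high_risk, immunocompromised, isolate, o2_sat_low, observe_4h, order_pcr, order_xray, rapid_test_pos, sore_throat} — 18 facts.

18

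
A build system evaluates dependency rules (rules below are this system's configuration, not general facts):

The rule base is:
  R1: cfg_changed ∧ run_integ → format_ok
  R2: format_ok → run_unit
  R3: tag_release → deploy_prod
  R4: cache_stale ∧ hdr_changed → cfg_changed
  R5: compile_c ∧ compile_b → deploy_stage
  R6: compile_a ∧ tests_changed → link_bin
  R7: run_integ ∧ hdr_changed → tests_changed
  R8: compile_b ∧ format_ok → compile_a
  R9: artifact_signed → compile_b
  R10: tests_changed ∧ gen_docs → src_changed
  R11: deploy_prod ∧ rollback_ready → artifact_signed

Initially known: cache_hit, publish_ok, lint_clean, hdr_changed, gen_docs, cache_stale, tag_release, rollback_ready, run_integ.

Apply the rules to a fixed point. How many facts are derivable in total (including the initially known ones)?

[1] R3 [tag_release → deploy_prod]; R4 [cache_stale ∧ hdr_changed → cfg_changed]; R7 [run_integ ∧ hdr_changed → tests_changed]. ⇒ new: deploy_prod, cfg_changed, tests_changed.
[2] R1 [cfg_changed ∧ run_integ → format_ok]; R10 [tests_changed ∧ gen_docs → src_changed]; R11 [deploy_prod ∧ rollback_ready → artifact_signed]. ⇒ new: format_ok, src_changed, artifact_signed.
[3] R2 [format_ok → run_unit]; R9 [artifact_signed → compile_b]. ⇒ new: run_unit, compile_b.
[4] R8 [compile_b ∧ format_ok → compile_a]. ⇒ new: compile_a.
[5] R6 [compile_a ∧ tests_changed → link_bin]. ⇒ new: link_bin.
Closure: {artifact_signed, cache_hit, cache_stale, cfg_changed, compile_a, compile_b, deploy_prod, format_ok, gen_docs, hdr_changed, link_bin, lint_clean, publish_ok, rollback_ready, run_integ, run_unit, src_changed, tag_release, tests_changed} — 19 facts.

19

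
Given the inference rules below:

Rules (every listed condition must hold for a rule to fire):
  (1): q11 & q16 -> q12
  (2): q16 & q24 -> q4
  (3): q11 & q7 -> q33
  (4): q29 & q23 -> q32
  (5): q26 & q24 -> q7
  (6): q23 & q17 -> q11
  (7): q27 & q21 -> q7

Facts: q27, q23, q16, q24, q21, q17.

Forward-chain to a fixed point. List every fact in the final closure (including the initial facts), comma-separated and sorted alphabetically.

Round 1 fires (2), (6), (7), giving q4, q11, q7.
Round 2 fires (1), (3), giving q12, q33.

q11, q12, q16, q17, q21, q23, q24, q27, q33, q4, q7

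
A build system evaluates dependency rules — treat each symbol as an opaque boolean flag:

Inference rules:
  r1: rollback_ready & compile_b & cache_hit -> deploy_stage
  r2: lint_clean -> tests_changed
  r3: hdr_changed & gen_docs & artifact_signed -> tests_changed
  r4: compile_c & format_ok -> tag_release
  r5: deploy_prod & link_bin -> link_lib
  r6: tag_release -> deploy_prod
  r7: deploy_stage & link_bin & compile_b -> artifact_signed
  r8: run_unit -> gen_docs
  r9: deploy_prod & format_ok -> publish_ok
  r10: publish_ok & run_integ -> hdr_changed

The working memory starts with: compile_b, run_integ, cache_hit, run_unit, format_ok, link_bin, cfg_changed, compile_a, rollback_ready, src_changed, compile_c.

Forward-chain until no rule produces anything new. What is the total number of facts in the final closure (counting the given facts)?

Round 1: r1 [rollback_ready & compile_b & cache_hit -> deploy_stage]; r4 [compile_c & format_ok -> tag_release]; r8 [run_unit -> gen_docs]. Adds deploy_stage, tag_release, gen_docs.
Round 2: r6 [tag_release -> deploy_prod]; r7 [deploy_stage & link_bin & compile_b -> artifact_signed]. Adds deploy_prod, artifact_signed.
Round 3: r5 [deploy_prod & link_bin -> link_lib]; r9 [deploy_prod & format_ok -> publish_ok]. Adds link_lib, publish_ok.
Round 4: r10 [publish_ok & run_integ -> hdr_changed]. Adds hdr_changed.
Round 5: r3 [hdr_changed & gen_docs & artifact_signed -> tests_changed]. Adds tests_changed.
Closure: {artifact_signed, cache_hit, cfg_changed, compile_a, compile_b, compile_c, deploy_prod, deploy_stage, format_ok, gen_docs, hdr_changed, link_bin, link_lib, publish_ok, rollback_ready, run_integ, run_unit, src_changed, tag_release, tests_changed} — 20 facts.

20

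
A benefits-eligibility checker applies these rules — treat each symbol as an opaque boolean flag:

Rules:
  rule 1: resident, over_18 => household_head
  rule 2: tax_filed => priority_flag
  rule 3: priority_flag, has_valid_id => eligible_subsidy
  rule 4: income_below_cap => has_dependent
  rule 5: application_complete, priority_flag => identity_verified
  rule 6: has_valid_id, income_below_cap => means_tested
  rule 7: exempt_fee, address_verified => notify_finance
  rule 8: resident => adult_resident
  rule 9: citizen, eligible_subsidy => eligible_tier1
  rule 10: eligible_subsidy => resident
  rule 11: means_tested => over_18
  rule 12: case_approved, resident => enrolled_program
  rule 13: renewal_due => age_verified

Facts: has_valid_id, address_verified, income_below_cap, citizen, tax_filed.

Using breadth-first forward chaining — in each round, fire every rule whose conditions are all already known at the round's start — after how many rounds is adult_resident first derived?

Round 1: rule 2 [tax_filed => priority_flag]; rule 4 [income_below_cap => has_dependent]; rule 6 [has_valid_id, income_below_cap => means_tested]. Adds priority_flag, has_dependent, means_tested.
Round 2: rule 3 [priority_flag, has_valid_id => eligible_subsidy]; rule 11 [means_tested => over_18]. Adds eligible_subsidy, over_18.
Round 3: rule 9 [citizen, eligible_subsidy => eligible_tier1]; rule 10 [eligible_subsidy => resident]. Adds eligible_tier1, resident.
Round 4: rule 1 [resident, over_18 => household_head]; rule 8 [resident => adult_resident]. Adds household_head, adult_resident.
adult_resident first appears in round 4.

4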